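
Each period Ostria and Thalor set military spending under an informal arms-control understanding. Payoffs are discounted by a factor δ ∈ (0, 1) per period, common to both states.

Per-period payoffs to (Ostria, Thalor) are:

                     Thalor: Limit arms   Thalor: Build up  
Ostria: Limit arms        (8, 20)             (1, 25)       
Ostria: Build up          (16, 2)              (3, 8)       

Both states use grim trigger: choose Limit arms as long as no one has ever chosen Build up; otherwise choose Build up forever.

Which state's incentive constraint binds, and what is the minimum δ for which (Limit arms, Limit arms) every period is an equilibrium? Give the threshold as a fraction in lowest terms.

Ostria; δ ≥ 8/13

For Ostria: deviation gain 16−8 = 8, per-period punishment loss 8−3 = 5. IC gives δ ≥ 8/13.
For Thalor: gain 5, loss 12 per period, so δ ≥ 5/17.
The tighter constraint is Ostria's, so cooperation needs δ ≥ 8/13.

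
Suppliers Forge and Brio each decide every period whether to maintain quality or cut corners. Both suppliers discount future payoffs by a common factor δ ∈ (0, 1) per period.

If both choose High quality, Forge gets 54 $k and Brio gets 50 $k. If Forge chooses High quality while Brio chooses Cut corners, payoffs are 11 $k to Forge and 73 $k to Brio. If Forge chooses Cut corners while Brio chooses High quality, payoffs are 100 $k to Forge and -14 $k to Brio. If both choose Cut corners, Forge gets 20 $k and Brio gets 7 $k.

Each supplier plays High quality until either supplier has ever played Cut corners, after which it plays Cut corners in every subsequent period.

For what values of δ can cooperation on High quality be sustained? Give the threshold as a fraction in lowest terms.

Forge's threshold: (100−54)/(100−20) = 23/40.
Brio's threshold: (73−50)/(73−7) = 23/66.
23/40 > 23/66, so Forge binds and δ* = 23/40.

23/40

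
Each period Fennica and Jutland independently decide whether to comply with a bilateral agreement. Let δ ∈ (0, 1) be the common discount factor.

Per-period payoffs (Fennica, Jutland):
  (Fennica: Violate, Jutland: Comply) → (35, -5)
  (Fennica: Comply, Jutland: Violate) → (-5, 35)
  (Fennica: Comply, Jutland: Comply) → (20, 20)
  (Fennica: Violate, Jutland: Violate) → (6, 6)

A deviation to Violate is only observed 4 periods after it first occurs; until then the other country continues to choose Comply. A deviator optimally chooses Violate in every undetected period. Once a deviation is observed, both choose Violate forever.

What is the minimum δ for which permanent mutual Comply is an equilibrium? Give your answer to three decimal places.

Deviating for the 4 undetected periods gains 35−20 = 15 per period over cooperation, then loses 20−6 = 14 per period forever once punishment starts.
Gain: 15(1 + δ + … + δ^3); loss: 14·δ^4/(1−δ).
No profitable deviation ⇔ 15(1−δ^4) ≤ 14·δ^4, i.e. δ^4 ≥ 15/(15+14) = 15/29.
Hence δ ≥ (15/29)^(1/4) ≈ 0.848.

0.848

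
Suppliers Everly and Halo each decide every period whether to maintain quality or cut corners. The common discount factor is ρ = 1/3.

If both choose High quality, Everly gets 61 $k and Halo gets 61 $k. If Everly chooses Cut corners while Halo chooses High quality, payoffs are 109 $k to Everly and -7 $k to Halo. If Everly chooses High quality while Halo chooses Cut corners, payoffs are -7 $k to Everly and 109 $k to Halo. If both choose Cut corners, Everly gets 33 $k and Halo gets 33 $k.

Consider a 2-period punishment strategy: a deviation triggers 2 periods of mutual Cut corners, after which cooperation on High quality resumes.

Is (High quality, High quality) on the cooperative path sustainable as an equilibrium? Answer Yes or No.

A one-shot deviation gives 109 now, then 33 for 2 periods, then back to 61.
Gain from deviating: (109−61) today; loss: (61−33) in each of the next 2 periods.
No-deviation condition: (61−33)(ρ+…+ρ^2) ≥ 109−61, i.e. ρ+…+ρ^2 ≥ 12/7.
At ρ = 1/3: ρ+…+ρ^2 = 0.4444 < 1.7143.
So cooperation is not sustainable.

No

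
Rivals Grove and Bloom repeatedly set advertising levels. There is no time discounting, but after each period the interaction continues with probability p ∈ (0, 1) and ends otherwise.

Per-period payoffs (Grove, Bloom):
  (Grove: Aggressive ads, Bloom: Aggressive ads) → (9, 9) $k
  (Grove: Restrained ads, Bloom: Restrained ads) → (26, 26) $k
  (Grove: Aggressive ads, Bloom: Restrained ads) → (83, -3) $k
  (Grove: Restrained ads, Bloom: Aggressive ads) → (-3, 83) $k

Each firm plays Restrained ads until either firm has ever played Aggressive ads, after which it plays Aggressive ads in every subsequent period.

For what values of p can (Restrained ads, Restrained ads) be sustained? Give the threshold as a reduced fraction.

57/74

Expected cooperation value is 26 + p·26 + p²·26 + … = 26/(1−p); deviation gives 83 + p·9/(1−p).
26 ≥ 83(1−p) + 9p ⇒ 74p ≥ 57 ⇒ p ≥ 57/74.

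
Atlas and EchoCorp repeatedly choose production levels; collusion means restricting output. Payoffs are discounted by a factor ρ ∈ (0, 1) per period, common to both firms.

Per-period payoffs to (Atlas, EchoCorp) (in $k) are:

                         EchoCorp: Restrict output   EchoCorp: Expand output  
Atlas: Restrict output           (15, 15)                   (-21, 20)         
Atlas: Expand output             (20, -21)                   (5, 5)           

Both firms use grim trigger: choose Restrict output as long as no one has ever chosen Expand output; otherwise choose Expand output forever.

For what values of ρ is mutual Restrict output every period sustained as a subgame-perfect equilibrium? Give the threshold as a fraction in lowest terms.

1/3

One-period gain from deviating is 20 − 15 = 5. The loss is 15 − 5 = 10 in every subsequent period, with present value 10·ρ/(1−ρ).
Deviation is unprofitable when 10·ρ/(1−ρ) ≥ 5, i.e. ρ/(1−ρ) ≥ 1/2.
Equivalently ρ ≥ 5/(5+10) = 1/3.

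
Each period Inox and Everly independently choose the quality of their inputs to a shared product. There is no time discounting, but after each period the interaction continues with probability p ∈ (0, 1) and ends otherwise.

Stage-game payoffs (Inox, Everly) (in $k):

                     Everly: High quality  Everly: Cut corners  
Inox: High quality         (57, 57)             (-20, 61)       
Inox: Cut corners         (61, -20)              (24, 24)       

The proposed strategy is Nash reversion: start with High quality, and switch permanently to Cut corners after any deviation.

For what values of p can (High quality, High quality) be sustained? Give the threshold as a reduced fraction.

4/37

Expected cooperation value is 57 + p·57 + p²·57 + … = 57/(1−p); deviation gives 61 + p·24/(1−p).
57 ≥ 61(1−p) + 24p ⇒ 37p ≥ 4 ⇒ p ≥ 4/37.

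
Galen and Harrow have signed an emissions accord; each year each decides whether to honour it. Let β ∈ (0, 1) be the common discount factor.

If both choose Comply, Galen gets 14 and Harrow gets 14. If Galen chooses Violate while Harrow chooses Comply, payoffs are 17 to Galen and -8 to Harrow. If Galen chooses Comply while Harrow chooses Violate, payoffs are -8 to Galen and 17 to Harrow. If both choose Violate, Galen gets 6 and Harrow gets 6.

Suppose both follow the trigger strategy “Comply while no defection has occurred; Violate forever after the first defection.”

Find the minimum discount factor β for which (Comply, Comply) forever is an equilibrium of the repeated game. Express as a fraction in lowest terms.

3/11

14/(1−β) ≥ 17 + 6β/(1−β)
14 ≥ 17 − 11β
β ≥ 3/11.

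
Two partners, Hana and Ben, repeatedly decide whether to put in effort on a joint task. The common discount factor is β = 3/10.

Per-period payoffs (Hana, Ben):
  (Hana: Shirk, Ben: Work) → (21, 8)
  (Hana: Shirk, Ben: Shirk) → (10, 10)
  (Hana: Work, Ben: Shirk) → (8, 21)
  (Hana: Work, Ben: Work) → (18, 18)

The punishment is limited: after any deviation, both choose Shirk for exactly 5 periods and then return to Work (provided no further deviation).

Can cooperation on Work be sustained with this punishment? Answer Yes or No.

Yes

A one-shot deviation gives 21 now, then 10 for 5 periods, then back to 18.
Gain from deviating: (21−18) today; loss: (18−10) in each of the next 5 periods.
No-deviation condition: (18−10)(β+…+β^5) ≥ 21−18, i.e. β+…+β^5 ≥ 3/8.
At β = 3/10: β+…+β^5 = 0.4275 ≥ 0.3750.
So cooperation is sustainable.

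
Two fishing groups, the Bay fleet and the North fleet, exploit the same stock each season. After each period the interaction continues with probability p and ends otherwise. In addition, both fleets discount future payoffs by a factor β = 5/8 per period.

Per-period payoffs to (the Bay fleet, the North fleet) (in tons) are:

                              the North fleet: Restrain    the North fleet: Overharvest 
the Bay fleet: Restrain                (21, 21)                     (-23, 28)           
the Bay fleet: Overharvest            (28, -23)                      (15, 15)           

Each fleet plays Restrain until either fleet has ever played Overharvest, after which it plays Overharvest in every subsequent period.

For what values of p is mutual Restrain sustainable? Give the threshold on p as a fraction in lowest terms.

Expected continuation weight on next period's payoff is β·p = 5/8·p, which plays the role of the discount factor.
Cooperation requires 5/8·p ≥ (28−21)/(28−15) = 7/13, hence p ≥ 56/65.

56/65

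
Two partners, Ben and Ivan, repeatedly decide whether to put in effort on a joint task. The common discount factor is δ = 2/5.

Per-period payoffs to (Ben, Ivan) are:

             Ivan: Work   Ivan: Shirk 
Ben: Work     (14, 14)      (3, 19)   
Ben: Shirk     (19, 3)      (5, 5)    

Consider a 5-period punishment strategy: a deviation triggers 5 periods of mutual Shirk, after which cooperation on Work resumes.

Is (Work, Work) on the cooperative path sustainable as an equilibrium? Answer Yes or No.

IC: δ+…+δ^5 ≥ (19−14)/(14−5) = 5/9.
At δ = 2/5: partial sum = 0.6598 ≥ 0.5556. Cooperation sustainable.

Yes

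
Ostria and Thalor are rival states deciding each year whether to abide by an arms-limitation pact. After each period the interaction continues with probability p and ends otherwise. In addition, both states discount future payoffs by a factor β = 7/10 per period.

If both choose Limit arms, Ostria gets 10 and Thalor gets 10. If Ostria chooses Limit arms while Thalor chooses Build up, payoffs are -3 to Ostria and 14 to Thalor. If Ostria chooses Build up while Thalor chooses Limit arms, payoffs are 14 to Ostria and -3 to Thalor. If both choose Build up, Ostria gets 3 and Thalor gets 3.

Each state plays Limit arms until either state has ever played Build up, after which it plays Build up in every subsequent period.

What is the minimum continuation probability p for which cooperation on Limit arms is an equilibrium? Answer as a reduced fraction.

40/77

With continuation probability p and discount β, the effective per-period discount factor is βp.
Grim-trigger IC: βp ≥ (14−10)/(14−3) = 4/11.
So p ≥ (4/11)/(7/10) = 40/77.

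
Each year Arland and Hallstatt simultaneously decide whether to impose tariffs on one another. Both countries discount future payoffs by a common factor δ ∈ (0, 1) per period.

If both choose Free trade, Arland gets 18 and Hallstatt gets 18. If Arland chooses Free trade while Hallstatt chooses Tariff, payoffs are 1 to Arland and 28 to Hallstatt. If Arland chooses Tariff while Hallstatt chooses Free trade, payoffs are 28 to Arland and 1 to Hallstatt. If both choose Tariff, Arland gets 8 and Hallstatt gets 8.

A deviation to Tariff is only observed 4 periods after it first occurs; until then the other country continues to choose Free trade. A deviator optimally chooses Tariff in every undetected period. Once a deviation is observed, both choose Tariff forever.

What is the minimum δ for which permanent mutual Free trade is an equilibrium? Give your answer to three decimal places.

A deviator earns 28 for 4 periods, then 8 forever; cooperating earns 18 forever. Multiplying the IC by (1−δ):
18 ≥ 28(1−δ^4) + 8δ^4, so 20·δ^4 ≥ 10 and δ^4 ≥ 1/2.
δ ≥ (1/2)^(1/4) ≈ 0.841.

0.841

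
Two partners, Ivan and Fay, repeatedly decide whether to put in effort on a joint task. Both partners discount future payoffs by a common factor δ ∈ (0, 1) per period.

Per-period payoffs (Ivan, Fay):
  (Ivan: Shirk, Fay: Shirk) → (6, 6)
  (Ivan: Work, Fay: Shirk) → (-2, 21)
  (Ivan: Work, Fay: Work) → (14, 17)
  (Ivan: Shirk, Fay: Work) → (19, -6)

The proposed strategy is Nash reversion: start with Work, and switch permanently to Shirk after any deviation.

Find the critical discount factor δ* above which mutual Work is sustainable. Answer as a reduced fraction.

For Ivan: deviation gain 19−14 = 5, per-period punishment loss 14−6 = 8. IC gives δ ≥ 5/13.
For Fay: gain 4, loss 11 per period, so δ ≥ 4/15.
The tighter constraint is Ivan's, so cooperation needs δ ≥ 5/13.

5/13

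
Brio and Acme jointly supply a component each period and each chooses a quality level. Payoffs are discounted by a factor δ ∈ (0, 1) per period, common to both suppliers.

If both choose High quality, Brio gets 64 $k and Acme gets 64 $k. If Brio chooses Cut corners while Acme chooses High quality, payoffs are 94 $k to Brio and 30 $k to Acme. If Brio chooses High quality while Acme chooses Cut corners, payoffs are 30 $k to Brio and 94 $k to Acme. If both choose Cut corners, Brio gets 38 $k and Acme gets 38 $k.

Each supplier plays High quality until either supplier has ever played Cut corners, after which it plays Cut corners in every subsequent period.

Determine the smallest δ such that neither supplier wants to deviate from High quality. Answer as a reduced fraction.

15/28

Cooperation forever yields 64 each period: 64/(1−δ).
Deviating yields 94 once, then 38 forever: 94 + 38δ/(1−δ).
No profitable deviation requires 64/(1−δ) ≥ 94 + 38δ/(1−δ).
Multiplying by (1−δ): 64 ≥ 94(1−δ) + 38δ = 94 − 56δ.
So 56δ ≥ 30, i.e. δ ≥ 30/56 = 15/28.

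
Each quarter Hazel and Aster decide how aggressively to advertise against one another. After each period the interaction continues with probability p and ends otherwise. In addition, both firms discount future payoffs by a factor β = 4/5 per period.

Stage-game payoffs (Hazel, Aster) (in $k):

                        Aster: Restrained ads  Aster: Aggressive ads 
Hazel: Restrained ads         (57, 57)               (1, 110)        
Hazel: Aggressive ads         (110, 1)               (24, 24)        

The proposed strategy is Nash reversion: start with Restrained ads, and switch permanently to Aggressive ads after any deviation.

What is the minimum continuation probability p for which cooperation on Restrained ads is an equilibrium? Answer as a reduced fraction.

With continuation probability p and discount β, the effective per-period discount factor is βp.
Grim-trigger IC: βp ≥ (110−57)/(110−24) = 53/86.
So p ≥ (53/86)/(4/5) = 265/344.

265/344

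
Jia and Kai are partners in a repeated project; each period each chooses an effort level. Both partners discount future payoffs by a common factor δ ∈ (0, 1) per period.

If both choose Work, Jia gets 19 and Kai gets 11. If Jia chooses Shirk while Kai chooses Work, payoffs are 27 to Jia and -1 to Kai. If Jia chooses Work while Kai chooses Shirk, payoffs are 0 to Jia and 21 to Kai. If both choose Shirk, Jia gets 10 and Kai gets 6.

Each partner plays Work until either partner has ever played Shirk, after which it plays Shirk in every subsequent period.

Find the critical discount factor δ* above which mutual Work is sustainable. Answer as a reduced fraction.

Jia: cooperation gives 19 each period; deviation gives 27 once then 10 forever.
  19/(1−δ) ≥ 27 + 10δ/(1−δ) ⇒ δ ≥ 8/17.
Kai: cooperation gives 11 each period; deviation gives 21 once then 6 forever.
  δ ≥ 10/15 = 2/3.
Both must hold, so the binding constraint is Kai's: δ ≥ 2/3.

2/3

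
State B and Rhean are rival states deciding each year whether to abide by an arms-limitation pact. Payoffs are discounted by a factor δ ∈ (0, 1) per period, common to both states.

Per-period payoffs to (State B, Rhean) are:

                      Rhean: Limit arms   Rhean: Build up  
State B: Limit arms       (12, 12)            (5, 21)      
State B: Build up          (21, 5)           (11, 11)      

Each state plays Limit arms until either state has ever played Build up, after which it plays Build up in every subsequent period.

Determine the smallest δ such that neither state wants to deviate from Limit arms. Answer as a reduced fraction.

9/10

One-period gain from deviating is 21 − 12 = 9. The loss is 12 − 11 = 1 in every subsequent period, with present value 1·δ/(1−δ).
Deviation is unprofitable when 1·δ/(1−δ) ≥ 9, i.e. δ/(1−δ) ≥ 9.
Equivalently δ ≥ 9/(9+1) = 9/10.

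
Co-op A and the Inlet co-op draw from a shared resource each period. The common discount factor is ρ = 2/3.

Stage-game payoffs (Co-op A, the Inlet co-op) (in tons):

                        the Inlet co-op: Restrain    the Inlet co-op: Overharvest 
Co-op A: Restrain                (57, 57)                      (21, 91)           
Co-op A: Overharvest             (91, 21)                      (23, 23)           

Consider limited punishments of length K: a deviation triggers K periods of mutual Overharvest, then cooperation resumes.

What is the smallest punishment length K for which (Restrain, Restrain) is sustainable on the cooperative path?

2

No profitable deviation requires (57−23)(ρ+…+ρ^K) ≥ 91−57, i.e. ρ+…+ρ^K ≥ 1 ≈ 1.0000.
With ρ = 2/3, the partial sums are K=1: 0.6667, K=2: 1.1111.
K = 2 is the first length at which the sum reaches 1.0000.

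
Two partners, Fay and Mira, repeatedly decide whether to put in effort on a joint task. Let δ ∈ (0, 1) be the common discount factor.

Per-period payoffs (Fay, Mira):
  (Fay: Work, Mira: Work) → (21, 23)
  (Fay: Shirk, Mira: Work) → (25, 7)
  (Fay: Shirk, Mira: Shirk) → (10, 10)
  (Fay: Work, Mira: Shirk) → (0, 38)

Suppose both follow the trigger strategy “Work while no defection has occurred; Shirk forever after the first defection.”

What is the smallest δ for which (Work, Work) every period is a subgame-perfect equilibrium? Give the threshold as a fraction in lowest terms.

15/28

For Fay: deviation gain 25−21 = 4, per-period punishment loss 21−10 = 11. IC gives δ ≥ 4/15.
For Mira: gain 15, loss 13 per period, so δ ≥ 15/28.
The tighter constraint is Mira's, so cooperation needs δ ≥ 15/28.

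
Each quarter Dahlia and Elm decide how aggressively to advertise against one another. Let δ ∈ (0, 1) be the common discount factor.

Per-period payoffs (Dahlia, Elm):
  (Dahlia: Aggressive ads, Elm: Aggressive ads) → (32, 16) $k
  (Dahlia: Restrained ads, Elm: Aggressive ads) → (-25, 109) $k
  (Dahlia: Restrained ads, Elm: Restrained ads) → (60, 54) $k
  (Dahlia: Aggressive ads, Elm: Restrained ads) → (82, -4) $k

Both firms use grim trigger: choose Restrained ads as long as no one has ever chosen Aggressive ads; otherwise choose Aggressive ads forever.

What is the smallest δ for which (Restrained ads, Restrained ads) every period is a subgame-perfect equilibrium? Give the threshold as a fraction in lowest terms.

55/93

Dahlia: cooperation gives 60 each period; deviation gives 82 once then 32 forever.
  60/(1−δ) ≥ 82 + 32δ/(1−δ) ⇒ δ ≥ 22/50 = 11/25.
Elm: cooperation gives 54 each period; deviation gives 109 once then 16 forever.
  δ ≥ 55/93.
Both must hold, so the binding constraint is Elm's: δ ≥ 55/93.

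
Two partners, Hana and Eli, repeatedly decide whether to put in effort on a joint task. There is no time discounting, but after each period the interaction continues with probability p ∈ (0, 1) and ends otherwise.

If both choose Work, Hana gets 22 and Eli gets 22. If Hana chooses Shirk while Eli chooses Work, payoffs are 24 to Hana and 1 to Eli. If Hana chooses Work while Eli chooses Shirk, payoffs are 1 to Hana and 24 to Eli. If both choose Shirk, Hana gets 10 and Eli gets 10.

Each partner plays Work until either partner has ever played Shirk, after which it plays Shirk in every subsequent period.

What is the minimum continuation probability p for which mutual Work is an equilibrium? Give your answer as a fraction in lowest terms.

1/7

Expected cooperation value is 22 + p·22 + p²·22 + … = 22/(1−p); deviation gives 24 + p·10/(1−p).
22 ≥ 24(1−p) + 10p ⇒ 14p ≥ 2 ⇒ p ≥ 2/14 = 1/7.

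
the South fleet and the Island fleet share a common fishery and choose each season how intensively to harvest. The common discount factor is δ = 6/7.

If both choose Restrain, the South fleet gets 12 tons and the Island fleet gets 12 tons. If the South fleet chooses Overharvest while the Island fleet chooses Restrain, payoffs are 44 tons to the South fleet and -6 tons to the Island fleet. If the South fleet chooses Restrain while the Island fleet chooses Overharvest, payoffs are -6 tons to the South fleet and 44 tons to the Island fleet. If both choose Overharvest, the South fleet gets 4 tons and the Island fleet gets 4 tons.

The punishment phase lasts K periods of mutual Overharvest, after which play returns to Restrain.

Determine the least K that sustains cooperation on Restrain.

8

Need Σ_{k=1}^{K} δ^k ≥ (44−12)/(12−4) = 4.0000 at δ = 6/7.
At K = 7 the sum is 3.9605 < 4.0000; at K = 8 it is 4.2519 ≥ 4.0000.
So the minimum punishment length is K = 8.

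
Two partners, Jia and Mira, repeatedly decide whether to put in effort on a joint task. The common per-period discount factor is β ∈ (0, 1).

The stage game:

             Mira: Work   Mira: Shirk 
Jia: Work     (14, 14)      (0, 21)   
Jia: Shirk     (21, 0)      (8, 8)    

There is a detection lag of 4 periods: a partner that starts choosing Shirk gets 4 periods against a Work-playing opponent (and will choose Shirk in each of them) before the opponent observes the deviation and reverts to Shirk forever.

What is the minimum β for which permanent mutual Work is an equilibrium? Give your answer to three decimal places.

Deviating for the 4 undetected periods gains 21−14 = 7 per period over cooperation, then loses 14−8 = 6 per period forever once punishment starts.
Gain: 7(1 + β + … + β^3); loss: 6·β^4/(1−β).
No profitable deviation ⇔ 7(1−β^4) ≤ 6·β^4, i.e. β^4 ≥ 7/(7+6) = 7/13.
Hence β ≥ (7/13)^(1/4) ≈ 0.857.

0.857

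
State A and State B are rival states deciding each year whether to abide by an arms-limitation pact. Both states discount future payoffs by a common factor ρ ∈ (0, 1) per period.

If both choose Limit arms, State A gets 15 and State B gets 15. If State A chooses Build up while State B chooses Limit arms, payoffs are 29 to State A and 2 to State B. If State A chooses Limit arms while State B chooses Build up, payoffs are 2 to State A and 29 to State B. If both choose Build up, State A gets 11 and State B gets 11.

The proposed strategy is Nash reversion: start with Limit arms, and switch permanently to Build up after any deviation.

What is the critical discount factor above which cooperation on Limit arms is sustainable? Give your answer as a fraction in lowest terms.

7/9

Cooperation forever yields 15 each period: 15/(1−ρ).
Deviating yields 29 once, then 11 forever: 29 + 11ρ/(1−ρ).
No profitable deviation requires 15/(1−ρ) ≥ 29 + 11ρ/(1−ρ).
Multiplying by (1−ρ): 15 ≥ 29(1−ρ) + 11ρ = 29 − 18ρ.
So 18ρ ≥ 14, i.e. ρ ≥ 14/18 = 7/9.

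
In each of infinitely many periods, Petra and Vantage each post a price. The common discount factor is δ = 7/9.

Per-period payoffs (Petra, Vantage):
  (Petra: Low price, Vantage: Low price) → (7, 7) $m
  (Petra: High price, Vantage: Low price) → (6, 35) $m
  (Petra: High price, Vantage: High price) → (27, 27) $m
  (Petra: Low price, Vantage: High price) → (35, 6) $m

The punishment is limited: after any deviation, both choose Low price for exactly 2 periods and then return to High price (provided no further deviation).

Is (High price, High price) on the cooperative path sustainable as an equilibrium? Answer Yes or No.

Yes

A one-shot deviation gives 35 now, then 7 for 2 periods, then back to 27.
Gain from deviating: (35−27) today; loss: (27−7) in each of the next 2 periods.
No-deviation condition: (27−7)(δ+…+δ^2) ≥ 35−27, i.e. δ+…+δ^2 ≥ 2/5.
At δ = 7/9: δ+…+δ^2 = 1.3827 ≥ 0.4000.
So cooperation is sustainable.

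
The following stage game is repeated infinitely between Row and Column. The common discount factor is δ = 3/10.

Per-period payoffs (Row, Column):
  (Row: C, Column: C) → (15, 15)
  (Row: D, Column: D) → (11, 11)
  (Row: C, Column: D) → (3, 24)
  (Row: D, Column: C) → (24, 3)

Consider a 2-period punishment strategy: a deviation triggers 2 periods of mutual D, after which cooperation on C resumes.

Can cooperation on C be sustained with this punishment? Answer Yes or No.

No

A one-shot deviation gives 24 now, then 11 for 2 periods, then back to 15.
Gain from deviating: (24−15) today; loss: (15−11) in each of the next 2 periods.
No-deviation condition: (15−11)(δ+…+δ^2) ≥ 24−15, i.e. δ+…+δ^2 ≥ 9/4.
At δ = 3/10: δ+…+δ^2 = 0.3900 < 2.2500.
So cooperation is not sustainable.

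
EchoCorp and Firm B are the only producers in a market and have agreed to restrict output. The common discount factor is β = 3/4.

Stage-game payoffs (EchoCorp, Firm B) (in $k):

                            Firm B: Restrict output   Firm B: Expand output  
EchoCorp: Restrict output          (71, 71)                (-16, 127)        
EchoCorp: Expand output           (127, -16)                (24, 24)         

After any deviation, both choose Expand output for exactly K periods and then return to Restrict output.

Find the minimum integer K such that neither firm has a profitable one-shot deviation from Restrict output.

2

IC: β(1−β^K)/(1−β) ≥ (127−71)/(71−24) = 56/47.
With β = 3/4: need 1 − β^K ≥ 56/47·(1−3/4)/(3/4), i.e. β^K ≤ 0.6028.
Since (3/4)^1 = 0.7500 and (3/4)^2 = 0.5625, the smallest such K is 2.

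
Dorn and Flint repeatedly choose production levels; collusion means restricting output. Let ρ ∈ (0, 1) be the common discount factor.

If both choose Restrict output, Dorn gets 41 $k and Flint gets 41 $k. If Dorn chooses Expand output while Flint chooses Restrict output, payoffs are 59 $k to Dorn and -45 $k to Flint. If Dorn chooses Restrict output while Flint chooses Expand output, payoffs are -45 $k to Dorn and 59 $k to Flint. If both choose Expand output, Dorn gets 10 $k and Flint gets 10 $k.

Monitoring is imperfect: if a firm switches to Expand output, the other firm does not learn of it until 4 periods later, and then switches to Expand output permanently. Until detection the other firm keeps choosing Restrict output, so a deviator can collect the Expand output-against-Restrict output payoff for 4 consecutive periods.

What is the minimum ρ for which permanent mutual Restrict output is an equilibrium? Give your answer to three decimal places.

The best deviation is to choose Expand output for all 4 undetected periods, earning 59 each, then 10 forever once detected.
Deviation value: 59(1−ρ^4)/(1−ρ) + 10ρ^4/(1−ρ); cooperation value: 41/(1−ρ).
IC: 41 ≥ 59(1−ρ^4) + 10ρ^4 = 59 − 49ρ^4.
So ρ^4 ≥ 18/49, giving ρ ≥ (18/49)^(1/4) ≈ 0.779.

0.779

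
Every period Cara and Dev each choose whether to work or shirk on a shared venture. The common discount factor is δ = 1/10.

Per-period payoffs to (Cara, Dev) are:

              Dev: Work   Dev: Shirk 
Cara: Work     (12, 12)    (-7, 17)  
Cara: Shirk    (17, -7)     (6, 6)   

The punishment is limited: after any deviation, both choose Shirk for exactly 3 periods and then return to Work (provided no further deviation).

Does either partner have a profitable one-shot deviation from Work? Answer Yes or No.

Comparing payoff streams over the 4 periods until play realigns: cooperate → 12(1+δ+…+δ^3); deviate → 17 + 6(δ+…+δ^3).
Cooperation is sustained iff (12−6)(δ+…+δ^3) ≥ 17−12.
δ+…+δ^3 = 1/10·(1−(1/10)^3)/(1−1/10) = 0.1110, and (17−12)/(12−6) = 0.8333.
0.1110 < 0.8333, so cooperation is not sustainable.

Yes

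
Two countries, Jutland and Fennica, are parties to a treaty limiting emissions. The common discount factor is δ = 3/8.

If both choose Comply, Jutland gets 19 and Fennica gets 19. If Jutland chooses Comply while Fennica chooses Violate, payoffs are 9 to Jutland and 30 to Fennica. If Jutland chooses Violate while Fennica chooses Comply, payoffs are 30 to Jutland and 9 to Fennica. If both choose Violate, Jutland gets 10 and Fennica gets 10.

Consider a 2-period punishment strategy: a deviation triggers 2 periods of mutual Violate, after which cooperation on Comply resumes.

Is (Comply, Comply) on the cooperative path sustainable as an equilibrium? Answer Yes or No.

Comparing payoff streams over the 3 periods until play realigns: cooperate → 19(1+δ+…+δ^2); deviate → 30 + 10(δ+…+δ^2).
Cooperation is sustained iff (19−10)(δ+…+δ^2) ≥ 30−19.
δ+…+δ^2 = 3/8·(1−(3/8)^2)/(1−3/8) = 0.5156, and (30−19)/(19−10) = 1.2222.
0.5156 < 1.2222, so cooperation is not sustainable.

No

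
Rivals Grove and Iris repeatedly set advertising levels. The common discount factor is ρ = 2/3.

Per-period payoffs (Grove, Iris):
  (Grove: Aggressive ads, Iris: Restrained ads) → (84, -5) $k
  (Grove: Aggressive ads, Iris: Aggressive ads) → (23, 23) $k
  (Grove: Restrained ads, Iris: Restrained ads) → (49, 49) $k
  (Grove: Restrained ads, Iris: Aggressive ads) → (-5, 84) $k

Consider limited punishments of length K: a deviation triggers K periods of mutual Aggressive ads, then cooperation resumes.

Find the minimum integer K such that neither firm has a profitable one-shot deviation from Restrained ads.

Need Σ_{k=1}^{K} ρ^k ≥ (84−49)/(49−23) = 1.3462 at ρ = 2/3.
At K = 2 the sum is 1.1111 < 1.3462; at K = 3 it is 1.4074 ≥ 1.3462.
So the minimum punishment length is K = 3.

3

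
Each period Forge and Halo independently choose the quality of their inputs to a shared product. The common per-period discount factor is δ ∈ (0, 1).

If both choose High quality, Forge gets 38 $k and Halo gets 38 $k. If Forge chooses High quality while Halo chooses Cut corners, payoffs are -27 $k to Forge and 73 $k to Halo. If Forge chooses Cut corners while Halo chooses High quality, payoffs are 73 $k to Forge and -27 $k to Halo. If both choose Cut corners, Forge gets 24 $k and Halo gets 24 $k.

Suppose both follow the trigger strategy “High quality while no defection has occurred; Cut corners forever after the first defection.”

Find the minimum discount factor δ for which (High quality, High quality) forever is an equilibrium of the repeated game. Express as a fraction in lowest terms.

5/7

38/(1−δ) ≥ 73 + 24δ/(1−δ)
38 ≥ 73 − 49δ
δ ≥ 35/49 = 5/7.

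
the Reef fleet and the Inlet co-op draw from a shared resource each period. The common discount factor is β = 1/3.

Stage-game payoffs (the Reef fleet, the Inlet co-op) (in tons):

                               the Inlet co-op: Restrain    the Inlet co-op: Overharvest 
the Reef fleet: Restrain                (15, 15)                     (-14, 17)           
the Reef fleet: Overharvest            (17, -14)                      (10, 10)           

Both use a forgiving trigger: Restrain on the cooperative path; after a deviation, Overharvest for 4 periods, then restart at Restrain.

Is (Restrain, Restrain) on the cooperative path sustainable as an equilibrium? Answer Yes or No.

Yes

A one-shot deviation gives 17 now, then 10 for 4 periods, then back to 15.
Gain from deviating: (17−15) today; loss: (15−10) in each of the next 4 periods.
No-deviation condition: (15−10)(β+…+β^4) ≥ 17−15, i.e. β+…+β^4 ≥ 2/5.
At β = 1/3: β+…+β^4 = 0.4938 ≥ 0.4000.
So cooperation is sustainable.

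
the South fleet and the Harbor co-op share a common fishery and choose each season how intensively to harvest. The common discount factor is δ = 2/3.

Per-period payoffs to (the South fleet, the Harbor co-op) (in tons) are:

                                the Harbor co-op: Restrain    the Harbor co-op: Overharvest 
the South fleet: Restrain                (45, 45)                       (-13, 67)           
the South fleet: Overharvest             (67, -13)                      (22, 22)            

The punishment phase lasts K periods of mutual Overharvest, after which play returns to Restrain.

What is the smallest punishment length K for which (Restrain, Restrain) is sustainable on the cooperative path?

No profitable deviation requires (45−22)(δ+…+δ^K) ≥ 67−45, i.e. δ+…+δ^K ≥ 22/23 ≈ 0.9565.
With δ = 2/3, the partial sums are K=1: 0.6667, K=2: 1.1111.
K = 2 is the first length at which the sum reaches 0.9565.

2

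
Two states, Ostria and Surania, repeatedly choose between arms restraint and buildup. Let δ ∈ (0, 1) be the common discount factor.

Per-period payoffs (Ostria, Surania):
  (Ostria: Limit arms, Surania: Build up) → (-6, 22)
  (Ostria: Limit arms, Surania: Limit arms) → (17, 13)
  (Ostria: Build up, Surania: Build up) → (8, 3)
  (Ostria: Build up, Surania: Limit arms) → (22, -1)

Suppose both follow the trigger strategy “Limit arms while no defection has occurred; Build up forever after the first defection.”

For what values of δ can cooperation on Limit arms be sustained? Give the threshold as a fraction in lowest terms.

9/19

For Ostria: deviation gain 22−17 = 5, per-period punishment loss 17−8 = 9. IC gives δ ≥ 5/14.
For Surania: gain 9, loss 10 per period, so δ ≥ 9/19.
The tighter constraint is Surania's, so cooperation needs δ ≥ 9/19.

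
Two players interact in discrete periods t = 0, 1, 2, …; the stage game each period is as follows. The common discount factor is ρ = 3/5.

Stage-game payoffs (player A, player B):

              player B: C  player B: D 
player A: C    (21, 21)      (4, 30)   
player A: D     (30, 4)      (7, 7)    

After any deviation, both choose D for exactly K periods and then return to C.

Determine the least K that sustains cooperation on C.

Need Σ_{k=1}^{K} ρ^k ≥ (30−21)/(21−7) = 0.6429 at ρ = 3/5.
At K = 1 the sum is 0.6000 < 0.6429; at K = 2 it is 0.9600 ≥ 0.6429.
So the minimum punishment length is K = 2.

2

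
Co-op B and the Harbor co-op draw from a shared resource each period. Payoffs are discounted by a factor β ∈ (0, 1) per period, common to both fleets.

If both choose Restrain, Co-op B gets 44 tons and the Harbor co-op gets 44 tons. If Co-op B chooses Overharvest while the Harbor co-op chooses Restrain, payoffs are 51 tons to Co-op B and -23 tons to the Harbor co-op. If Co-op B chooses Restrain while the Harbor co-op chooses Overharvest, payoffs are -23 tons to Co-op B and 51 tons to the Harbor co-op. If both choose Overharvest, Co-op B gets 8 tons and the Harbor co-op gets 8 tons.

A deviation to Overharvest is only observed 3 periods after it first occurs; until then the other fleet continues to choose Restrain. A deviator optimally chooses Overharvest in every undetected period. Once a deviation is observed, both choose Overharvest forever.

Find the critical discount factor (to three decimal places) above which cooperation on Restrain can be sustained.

0.546

The best deviation is to choose Overharvest for all 3 undetected periods, earning 51 each, then 8 forever once detected.
Deviation value: 51(1−β^3)/(1−β) + 8β^3/(1−β); cooperation value: 44/(1−β).
IC: 44 ≥ 51(1−β^3) + 8β^3 = 51 − 43β^3.
So β^3 ≥ 7/43, giving β ≥ (7/43)^(1/3) ≈ 0.546.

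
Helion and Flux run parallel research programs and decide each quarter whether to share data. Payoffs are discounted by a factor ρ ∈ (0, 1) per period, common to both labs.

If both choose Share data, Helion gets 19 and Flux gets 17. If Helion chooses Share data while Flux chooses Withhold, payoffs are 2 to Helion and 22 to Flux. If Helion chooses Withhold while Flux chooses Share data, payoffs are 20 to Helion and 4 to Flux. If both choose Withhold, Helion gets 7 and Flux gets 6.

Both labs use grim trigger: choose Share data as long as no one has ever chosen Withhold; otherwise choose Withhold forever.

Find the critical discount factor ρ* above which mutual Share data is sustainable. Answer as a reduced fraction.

5/16

Helion: cooperation gives 19 each period; deviation gives 20 once then 7 forever.
  19/(1−ρ) ≥ 20 + 7ρ/(1−ρ) ⇒ ρ ≥ 1/13.
Flux: cooperation gives 17 each period; deviation gives 22 once then 6 forever.
  ρ ≥ 5/16.
Both must hold, so the binding constraint is Flux's: ρ ≥ 5/16.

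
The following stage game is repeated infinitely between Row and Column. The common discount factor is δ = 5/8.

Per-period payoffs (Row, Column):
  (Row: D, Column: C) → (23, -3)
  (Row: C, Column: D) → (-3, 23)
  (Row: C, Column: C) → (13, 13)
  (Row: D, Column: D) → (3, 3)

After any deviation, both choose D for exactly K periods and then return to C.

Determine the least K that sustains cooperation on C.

2

Need Σ_{k=1}^{K} δ^k ≥ (23−13)/(13−3) = 1.0000 at δ = 5/8.
At K = 1 the sum is 0.6250 < 1.0000; at K = 2 it is 1.0156 ≥ 1.0000.
So the minimum punishment length is K = 2.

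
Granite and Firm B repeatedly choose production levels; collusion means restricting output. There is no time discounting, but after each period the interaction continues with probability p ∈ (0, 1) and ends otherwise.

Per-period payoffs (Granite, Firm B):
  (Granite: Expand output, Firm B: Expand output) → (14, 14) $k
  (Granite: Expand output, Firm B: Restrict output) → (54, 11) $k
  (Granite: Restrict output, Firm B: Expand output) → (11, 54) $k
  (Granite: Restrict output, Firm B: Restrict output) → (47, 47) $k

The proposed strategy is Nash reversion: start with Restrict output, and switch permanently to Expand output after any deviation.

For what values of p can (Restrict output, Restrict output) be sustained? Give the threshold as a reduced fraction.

7/40

With no time discounting, the continuation probability p plays the role of the discount factor.
Grim-trigger IC: 47/(1−p) ≥ 54 + 14p/(1−p) ⇒ p ≥ (54−47)/(54−14) = 7/40.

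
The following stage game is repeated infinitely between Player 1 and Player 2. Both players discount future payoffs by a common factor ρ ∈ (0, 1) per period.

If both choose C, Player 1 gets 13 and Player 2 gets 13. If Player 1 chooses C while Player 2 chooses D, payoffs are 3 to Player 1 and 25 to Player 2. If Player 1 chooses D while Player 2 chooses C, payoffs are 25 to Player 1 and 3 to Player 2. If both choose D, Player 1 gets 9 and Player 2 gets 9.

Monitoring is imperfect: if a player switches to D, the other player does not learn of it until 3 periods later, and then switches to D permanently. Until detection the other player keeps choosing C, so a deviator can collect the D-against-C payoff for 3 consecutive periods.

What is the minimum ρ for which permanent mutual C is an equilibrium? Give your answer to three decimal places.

0.909

A deviator earns 25 for 3 periods, then 9 forever; cooperating earns 13 forever. Multiplying the IC by (1−ρ):
13 ≥ 25(1−ρ^3) + 9ρ^3, so 16·ρ^3 ≥ 12 and ρ^3 ≥ 3/4.
ρ ≥ (3/4)^(1/3) ≈ 0.909.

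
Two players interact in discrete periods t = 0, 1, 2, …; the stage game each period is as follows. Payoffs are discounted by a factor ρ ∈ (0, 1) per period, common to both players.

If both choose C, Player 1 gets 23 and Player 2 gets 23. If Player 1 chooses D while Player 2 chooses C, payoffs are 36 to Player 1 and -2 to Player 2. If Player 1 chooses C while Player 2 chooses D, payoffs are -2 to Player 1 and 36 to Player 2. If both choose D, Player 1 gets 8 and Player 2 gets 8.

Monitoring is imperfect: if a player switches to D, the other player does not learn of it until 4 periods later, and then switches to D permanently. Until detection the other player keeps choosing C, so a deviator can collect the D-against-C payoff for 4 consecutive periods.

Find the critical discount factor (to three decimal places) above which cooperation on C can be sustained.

0.825

Deviating for the 4 undetected periods gains 36−23 = 13 per period over cooperation, then loses 23−8 = 15 per period forever once punishment starts.
Gain: 13(1 + ρ + … + ρ^3); loss: 15·ρ^4/(1−ρ).
No profitable deviation ⇔ 13(1−ρ^4) ≤ 15·ρ^4, i.e. ρ^4 ≥ 13/(13+15) = 13/28.
Hence ρ ≥ (13/28)^(1/4) ≈ 0.825.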